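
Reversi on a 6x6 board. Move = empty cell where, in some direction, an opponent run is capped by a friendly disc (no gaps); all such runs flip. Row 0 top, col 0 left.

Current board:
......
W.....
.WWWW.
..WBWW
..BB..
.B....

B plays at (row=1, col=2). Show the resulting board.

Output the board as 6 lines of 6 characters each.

Place B at (1,2); scan 8 dirs for brackets.
Dir NW: first cell '.' (not opp) -> no flip
Dir N: first cell '.' (not opp) -> no flip
Dir NE: first cell '.' (not opp) -> no flip
Dir W: first cell '.' (not opp) -> no flip
Dir E: first cell '.' (not opp) -> no flip
Dir SW: opp run (2,1), next='.' -> no flip
Dir S: opp run (2,2) (3,2) capped by B -> flip
Dir SE: opp run (2,3) (3,4), next='.' -> no flip
All flips: (2,2) (3,2)

Answer: ......
W.B...
.WBWW.
..BBWW
..BB..
.B....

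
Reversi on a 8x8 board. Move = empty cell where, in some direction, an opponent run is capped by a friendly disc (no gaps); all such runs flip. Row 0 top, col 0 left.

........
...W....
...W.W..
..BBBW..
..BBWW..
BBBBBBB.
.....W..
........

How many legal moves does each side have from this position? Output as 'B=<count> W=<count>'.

-- B to move --
(0,2): no bracket -> illegal
(0,3): flips 2 -> legal
(0,4): no bracket -> illegal
(1,2): flips 1 -> legal
(1,4): flips 1 -> legal
(1,5): flips 3 -> legal
(1,6): flips 1 -> legal
(2,2): no bracket -> illegal
(2,4): no bracket -> illegal
(2,6): flips 2 -> legal
(3,6): flips 2 -> legal
(4,6): flips 2 -> legal
(6,4): no bracket -> illegal
(6,6): no bracket -> illegal
(7,4): flips 1 -> legal
(7,5): flips 1 -> legal
(7,6): flips 1 -> legal
B mobility = 11
-- W to move --
(2,1): flips 3 -> legal
(2,2): flips 1 -> legal
(2,4): flips 1 -> legal
(3,1): flips 3 -> legal
(4,0): no bracket -> illegal
(4,1): flips 3 -> legal
(4,6): no bracket -> illegal
(4,7): flips 1 -> legal
(5,7): no bracket -> illegal
(6,0): no bracket -> illegal
(6,1): flips 3 -> legal
(6,2): flips 1 -> legal
(6,3): flips 4 -> legal
(6,4): flips 1 -> legal
(6,6): flips 1 -> legal
(6,7): flips 1 -> legal
W mobility = 12

Answer: B=11 W=12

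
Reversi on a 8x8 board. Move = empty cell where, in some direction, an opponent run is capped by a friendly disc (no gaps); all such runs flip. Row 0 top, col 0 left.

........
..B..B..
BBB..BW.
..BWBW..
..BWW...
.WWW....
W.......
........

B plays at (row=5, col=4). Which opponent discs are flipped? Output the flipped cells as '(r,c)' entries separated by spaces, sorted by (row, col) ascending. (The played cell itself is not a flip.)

Dir NW: opp run (4,3) capped by B -> flip
Dir N: opp run (4,4) capped by B -> flip
Dir NE: first cell '.' (not opp) -> no flip
Dir W: opp run (5,3) (5,2) (5,1), next='.' -> no flip
Dir E: first cell '.' (not opp) -> no flip
Dir SW: first cell '.' (not opp) -> no flip
Dir S: first cell '.' (not opp) -> no flip
Dir SE: first cell '.' (not opp) -> no flip

Answer: (4,3) (4,4)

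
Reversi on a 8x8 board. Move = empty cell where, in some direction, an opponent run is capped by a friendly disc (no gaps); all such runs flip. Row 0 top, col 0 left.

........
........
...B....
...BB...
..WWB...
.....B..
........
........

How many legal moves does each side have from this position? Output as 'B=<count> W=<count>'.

Answer: B=4 W=4

Derivation:
-- B to move --
(3,1): no bracket -> illegal
(3,2): no bracket -> illegal
(4,1): flips 2 -> legal
(5,1): flips 1 -> legal
(5,2): flips 1 -> legal
(5,3): flips 1 -> legal
(5,4): no bracket -> illegal
B mobility = 4
-- W to move --
(1,2): no bracket -> illegal
(1,3): flips 2 -> legal
(1,4): no bracket -> illegal
(2,2): no bracket -> illegal
(2,4): flips 1 -> legal
(2,5): flips 1 -> legal
(3,2): no bracket -> illegal
(3,5): no bracket -> illegal
(4,5): flips 1 -> legal
(4,6): no bracket -> illegal
(5,3): no bracket -> illegal
(5,4): no bracket -> illegal
(5,6): no bracket -> illegal
(6,4): no bracket -> illegal
(6,5): no bracket -> illegal
(6,6): no bracket -> illegal
W mobility = 4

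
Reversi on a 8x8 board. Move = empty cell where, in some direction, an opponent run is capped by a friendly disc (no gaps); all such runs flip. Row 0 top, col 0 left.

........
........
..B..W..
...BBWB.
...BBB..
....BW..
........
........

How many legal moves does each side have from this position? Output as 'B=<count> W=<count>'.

-- B to move --
(1,4): flips 1 -> legal
(1,5): flips 2 -> legal
(1,6): flips 1 -> legal
(2,4): no bracket -> illegal
(2,6): flips 1 -> legal
(4,6): no bracket -> illegal
(5,6): flips 1 -> legal
(6,4): no bracket -> illegal
(6,5): flips 1 -> legal
(6,6): flips 1 -> legal
B mobility = 7
-- W to move --
(1,1): flips 3 -> legal
(1,2): no bracket -> illegal
(1,3): no bracket -> illegal
(2,1): no bracket -> illegal
(2,3): no bracket -> illegal
(2,4): no bracket -> illegal
(2,6): no bracket -> illegal
(2,7): no bracket -> illegal
(3,1): no bracket -> illegal
(3,2): flips 2 -> legal
(3,7): flips 1 -> legal
(4,2): no bracket -> illegal
(4,6): no bracket -> illegal
(4,7): flips 1 -> legal
(5,2): flips 2 -> legal
(5,3): flips 2 -> legal
(5,6): no bracket -> illegal
(6,3): no bracket -> illegal
(6,4): no bracket -> illegal
(6,5): no bracket -> illegal
W mobility = 6

Answer: B=7 W=6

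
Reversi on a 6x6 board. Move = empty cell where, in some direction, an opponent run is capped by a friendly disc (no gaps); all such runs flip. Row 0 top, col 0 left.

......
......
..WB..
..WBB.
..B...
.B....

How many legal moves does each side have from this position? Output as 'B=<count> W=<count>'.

-- B to move --
(1,1): flips 1 -> legal
(1,2): flips 2 -> legal
(1,3): no bracket -> illegal
(2,1): flips 1 -> legal
(3,1): flips 1 -> legal
(4,1): flips 1 -> legal
(4,3): no bracket -> illegal
B mobility = 5
-- W to move --
(1,2): no bracket -> illegal
(1,3): no bracket -> illegal
(1,4): flips 1 -> legal
(2,4): flips 1 -> legal
(2,5): no bracket -> illegal
(3,1): no bracket -> illegal
(3,5): flips 2 -> legal
(4,0): no bracket -> illegal
(4,1): no bracket -> illegal
(4,3): no bracket -> illegal
(4,4): flips 1 -> legal
(4,5): no bracket -> illegal
(5,0): no bracket -> illegal
(5,2): flips 1 -> legal
(5,3): no bracket -> illegal
W mobility = 5

Answer: B=5 W=5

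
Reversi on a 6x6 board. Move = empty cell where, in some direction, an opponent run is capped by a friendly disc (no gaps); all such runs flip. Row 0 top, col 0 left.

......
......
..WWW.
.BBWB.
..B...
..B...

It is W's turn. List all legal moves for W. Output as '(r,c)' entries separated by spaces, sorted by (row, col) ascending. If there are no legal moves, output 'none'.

Answer: (3,0) (3,5) (4,0) (4,1) (4,4) (4,5) (5,1)

Derivation:
(2,0): no bracket -> illegal
(2,1): no bracket -> illegal
(2,5): no bracket -> illegal
(3,0): flips 2 -> legal
(3,5): flips 1 -> legal
(4,0): flips 1 -> legal
(4,1): flips 1 -> legal
(4,3): no bracket -> illegal
(4,4): flips 1 -> legal
(4,5): flips 1 -> legal
(5,1): flips 1 -> legal
(5,3): no bracket -> illegal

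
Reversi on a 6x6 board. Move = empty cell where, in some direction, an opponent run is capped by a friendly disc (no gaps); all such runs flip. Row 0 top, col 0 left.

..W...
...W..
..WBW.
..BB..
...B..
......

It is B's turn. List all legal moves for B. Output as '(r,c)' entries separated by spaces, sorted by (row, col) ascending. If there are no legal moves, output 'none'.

(0,1): no bracket -> illegal
(0,3): flips 1 -> legal
(0,4): no bracket -> illegal
(1,1): flips 1 -> legal
(1,2): flips 1 -> legal
(1,4): no bracket -> illegal
(1,5): flips 1 -> legal
(2,1): flips 1 -> legal
(2,5): flips 1 -> legal
(3,1): no bracket -> illegal
(3,4): no bracket -> illegal
(3,5): no bracket -> illegal

Answer: (0,3) (1,1) (1,2) (1,5) (2,1) (2,5)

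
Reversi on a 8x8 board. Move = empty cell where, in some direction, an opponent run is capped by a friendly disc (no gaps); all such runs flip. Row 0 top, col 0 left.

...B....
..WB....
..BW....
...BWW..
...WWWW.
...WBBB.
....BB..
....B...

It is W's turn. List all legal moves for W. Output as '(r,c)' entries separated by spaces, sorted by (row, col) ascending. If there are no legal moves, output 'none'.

Answer: (1,1) (1,4) (2,1) (3,2) (5,7) (6,3) (6,6) (6,7) (7,3) (7,5) (7,6)

Derivation:
(0,2): no bracket -> illegal
(0,4): no bracket -> illegal
(1,1): flips 2 -> legal
(1,4): flips 1 -> legal
(2,1): flips 1 -> legal
(2,4): no bracket -> illegal
(3,1): no bracket -> illegal
(3,2): flips 2 -> legal
(4,2): no bracket -> illegal
(4,7): no bracket -> illegal
(5,7): flips 3 -> legal
(6,3): flips 1 -> legal
(6,6): flips 2 -> legal
(6,7): flips 1 -> legal
(7,3): flips 2 -> legal
(7,5): flips 3 -> legal
(7,6): flips 2 -> legal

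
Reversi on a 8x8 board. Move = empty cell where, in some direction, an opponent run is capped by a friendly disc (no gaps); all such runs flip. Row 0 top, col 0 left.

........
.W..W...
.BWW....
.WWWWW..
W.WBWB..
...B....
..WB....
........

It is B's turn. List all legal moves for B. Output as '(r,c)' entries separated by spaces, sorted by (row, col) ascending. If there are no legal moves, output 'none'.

(0,0): no bracket -> illegal
(0,1): flips 1 -> legal
(0,2): no bracket -> illegal
(0,3): no bracket -> illegal
(0,4): no bracket -> illegal
(0,5): no bracket -> illegal
(1,0): no bracket -> illegal
(1,2): flips 2 -> legal
(1,3): flips 2 -> legal
(1,5): no bracket -> illegal
(2,0): flips 2 -> legal
(2,4): flips 2 -> legal
(2,5): flips 2 -> legal
(2,6): flips 2 -> legal
(3,0): no bracket -> illegal
(3,6): no bracket -> illegal
(4,1): flips 2 -> legal
(4,6): no bracket -> illegal
(5,0): no bracket -> illegal
(5,1): no bracket -> illegal
(5,2): no bracket -> illegal
(5,4): no bracket -> illegal
(5,5): no bracket -> illegal
(6,1): flips 1 -> legal
(7,1): flips 1 -> legal
(7,2): no bracket -> illegal
(7,3): no bracket -> illegal

Answer: (0,1) (1,2) (1,3) (2,0) (2,4) (2,5) (2,6) (4,1) (6,1) (7,1)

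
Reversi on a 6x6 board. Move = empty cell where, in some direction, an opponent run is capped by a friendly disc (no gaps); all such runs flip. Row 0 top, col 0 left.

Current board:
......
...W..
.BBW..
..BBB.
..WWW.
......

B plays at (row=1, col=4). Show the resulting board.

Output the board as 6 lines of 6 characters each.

Answer: ......
...WB.
.BBB..
..BBB.
..WWW.
......

Derivation:
Place B at (1,4); scan 8 dirs for brackets.
Dir NW: first cell '.' (not opp) -> no flip
Dir N: first cell '.' (not opp) -> no flip
Dir NE: first cell '.' (not opp) -> no flip
Dir W: opp run (1,3), next='.' -> no flip
Dir E: first cell '.' (not opp) -> no flip
Dir SW: opp run (2,3) capped by B -> flip
Dir S: first cell '.' (not opp) -> no flip
Dir SE: first cell '.' (not opp) -> no flip
All flips: (2,3)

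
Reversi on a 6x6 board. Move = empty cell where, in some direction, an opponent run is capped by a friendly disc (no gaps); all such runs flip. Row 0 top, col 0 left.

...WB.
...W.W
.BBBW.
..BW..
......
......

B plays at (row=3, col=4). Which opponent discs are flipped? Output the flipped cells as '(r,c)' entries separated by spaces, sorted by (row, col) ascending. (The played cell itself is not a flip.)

Dir NW: first cell 'B' (not opp) -> no flip
Dir N: opp run (2,4), next='.' -> no flip
Dir NE: first cell '.' (not opp) -> no flip
Dir W: opp run (3,3) capped by B -> flip
Dir E: first cell '.' (not opp) -> no flip
Dir SW: first cell '.' (not opp) -> no flip
Dir S: first cell '.' (not opp) -> no flip
Dir SE: first cell '.' (not opp) -> no flip

Answer: (3,3)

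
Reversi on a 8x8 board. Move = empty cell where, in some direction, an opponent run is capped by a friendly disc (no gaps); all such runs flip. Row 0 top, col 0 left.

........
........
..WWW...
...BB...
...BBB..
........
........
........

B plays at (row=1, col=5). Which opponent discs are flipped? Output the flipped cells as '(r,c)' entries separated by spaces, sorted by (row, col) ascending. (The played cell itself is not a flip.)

Answer: (2,4)

Derivation:
Dir NW: first cell '.' (not opp) -> no flip
Dir N: first cell '.' (not opp) -> no flip
Dir NE: first cell '.' (not opp) -> no flip
Dir W: first cell '.' (not opp) -> no flip
Dir E: first cell '.' (not opp) -> no flip
Dir SW: opp run (2,4) capped by B -> flip
Dir S: first cell '.' (not opp) -> no flip
Dir SE: first cell '.' (not opp) -> no flip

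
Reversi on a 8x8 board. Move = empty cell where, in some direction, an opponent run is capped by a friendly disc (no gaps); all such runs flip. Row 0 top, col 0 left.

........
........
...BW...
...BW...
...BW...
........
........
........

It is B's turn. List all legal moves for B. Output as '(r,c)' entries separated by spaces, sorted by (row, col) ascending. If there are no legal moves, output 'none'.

Answer: (1,5) (2,5) (3,5) (4,5) (5,5)

Derivation:
(1,3): no bracket -> illegal
(1,4): no bracket -> illegal
(1,5): flips 1 -> legal
(2,5): flips 2 -> legal
(3,5): flips 1 -> legal
(4,5): flips 2 -> legal
(5,3): no bracket -> illegal
(5,4): no bracket -> illegal
(5,5): flips 1 -> legal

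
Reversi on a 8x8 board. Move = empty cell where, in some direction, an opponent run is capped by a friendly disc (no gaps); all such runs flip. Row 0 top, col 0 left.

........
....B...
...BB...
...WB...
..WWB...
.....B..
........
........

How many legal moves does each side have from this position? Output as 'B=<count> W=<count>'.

Answer: B=6 W=6

Derivation:
-- B to move --
(2,2): flips 1 -> legal
(3,1): no bracket -> illegal
(3,2): flips 1 -> legal
(4,1): flips 2 -> legal
(5,1): flips 2 -> legal
(5,2): flips 1 -> legal
(5,3): flips 2 -> legal
(5,4): no bracket -> illegal
B mobility = 6
-- W to move --
(0,3): no bracket -> illegal
(0,4): no bracket -> illegal
(0,5): no bracket -> illegal
(1,2): no bracket -> illegal
(1,3): flips 1 -> legal
(1,5): flips 1 -> legal
(2,2): no bracket -> illegal
(2,5): flips 1 -> legal
(3,2): no bracket -> illegal
(3,5): flips 1 -> legal
(4,5): flips 1 -> legal
(4,6): no bracket -> illegal
(5,3): no bracket -> illegal
(5,4): no bracket -> illegal
(5,6): no bracket -> illegal
(6,4): no bracket -> illegal
(6,5): no bracket -> illegal
(6,6): flips 2 -> legal
W mobility = 6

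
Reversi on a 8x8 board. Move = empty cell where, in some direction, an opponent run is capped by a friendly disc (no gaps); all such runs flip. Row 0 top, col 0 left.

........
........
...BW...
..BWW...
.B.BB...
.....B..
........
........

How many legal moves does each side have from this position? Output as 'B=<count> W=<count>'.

-- B to move --
(1,3): no bracket -> illegal
(1,4): flips 2 -> legal
(1,5): no bracket -> illegal
(2,2): flips 1 -> legal
(2,5): flips 2 -> legal
(3,5): flips 2 -> legal
(4,2): no bracket -> illegal
(4,5): flips 1 -> legal
B mobility = 5
-- W to move --
(1,2): flips 1 -> legal
(1,3): flips 1 -> legal
(1,4): no bracket -> illegal
(2,1): no bracket -> illegal
(2,2): flips 1 -> legal
(3,0): no bracket -> illegal
(3,1): flips 1 -> legal
(3,5): no bracket -> illegal
(4,0): no bracket -> illegal
(4,2): no bracket -> illegal
(4,5): no bracket -> illegal
(4,6): no bracket -> illegal
(5,0): no bracket -> illegal
(5,1): no bracket -> illegal
(5,2): flips 1 -> legal
(5,3): flips 1 -> legal
(5,4): flips 1 -> legal
(5,6): no bracket -> illegal
(6,4): no bracket -> illegal
(6,5): no bracket -> illegal
(6,6): flips 2 -> legal
W mobility = 8

Answer: B=5 W=8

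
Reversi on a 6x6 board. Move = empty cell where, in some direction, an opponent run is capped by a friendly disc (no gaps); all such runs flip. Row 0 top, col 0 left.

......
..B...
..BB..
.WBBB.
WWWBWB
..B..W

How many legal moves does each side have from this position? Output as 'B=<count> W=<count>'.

-- B to move --
(2,0): no bracket -> illegal
(2,1): no bracket -> illegal
(3,0): flips 2 -> legal
(3,5): no bracket -> illegal
(5,0): flips 1 -> legal
(5,1): flips 1 -> legal
(5,3): no bracket -> illegal
(5,4): flips 1 -> legal
B mobility = 4
-- W to move --
(0,1): no bracket -> illegal
(0,2): flips 3 -> legal
(0,3): no bracket -> illegal
(1,1): flips 2 -> legal
(1,3): flips 1 -> legal
(1,4): flips 2 -> legal
(2,1): no bracket -> illegal
(2,4): flips 2 -> legal
(2,5): no bracket -> illegal
(3,5): flips 4 -> legal
(5,1): no bracket -> illegal
(5,3): no bracket -> illegal
(5,4): no bracket -> illegal
W mobility = 6

Answer: B=4 W=6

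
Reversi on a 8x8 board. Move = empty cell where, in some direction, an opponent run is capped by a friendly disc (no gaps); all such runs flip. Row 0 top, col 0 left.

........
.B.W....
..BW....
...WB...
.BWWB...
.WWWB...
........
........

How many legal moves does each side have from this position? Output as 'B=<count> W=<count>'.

-- B to move --
(0,2): no bracket -> illegal
(0,3): no bracket -> illegal
(0,4): flips 1 -> legal
(1,2): flips 1 -> legal
(1,4): no bracket -> illegal
(2,4): flips 1 -> legal
(3,1): no bracket -> illegal
(3,2): flips 2 -> legal
(4,0): no bracket -> illegal
(5,0): flips 3 -> legal
(6,0): no bracket -> illegal
(6,1): flips 3 -> legal
(6,2): flips 1 -> legal
(6,3): flips 1 -> legal
(6,4): no bracket -> illegal
B mobility = 8
-- W to move --
(0,0): flips 2 -> legal
(0,1): no bracket -> illegal
(0,2): no bracket -> illegal
(1,0): no bracket -> illegal
(1,2): no bracket -> illegal
(2,0): no bracket -> illegal
(2,1): flips 1 -> legal
(2,4): no bracket -> illegal
(2,5): flips 1 -> legal
(3,0): flips 1 -> legal
(3,1): flips 2 -> legal
(3,2): no bracket -> illegal
(3,5): flips 2 -> legal
(4,0): flips 1 -> legal
(4,5): flips 2 -> legal
(5,0): no bracket -> illegal
(5,5): flips 2 -> legal
(6,3): no bracket -> illegal
(6,4): no bracket -> illegal
(6,5): flips 1 -> legal
W mobility = 10

Answer: B=8 W=10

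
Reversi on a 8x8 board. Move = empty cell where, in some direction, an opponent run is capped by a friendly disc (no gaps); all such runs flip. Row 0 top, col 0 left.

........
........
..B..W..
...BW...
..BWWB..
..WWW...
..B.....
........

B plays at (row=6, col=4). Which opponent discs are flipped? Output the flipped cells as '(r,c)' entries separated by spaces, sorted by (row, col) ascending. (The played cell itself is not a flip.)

Answer: (5,3)

Derivation:
Dir NW: opp run (5,3) capped by B -> flip
Dir N: opp run (5,4) (4,4) (3,4), next='.' -> no flip
Dir NE: first cell '.' (not opp) -> no flip
Dir W: first cell '.' (not opp) -> no flip
Dir E: first cell '.' (not opp) -> no flip
Dir SW: first cell '.' (not opp) -> no flip
Dir S: first cell '.' (not opp) -> no flip
Dir SE: first cell '.' (not opp) -> no flip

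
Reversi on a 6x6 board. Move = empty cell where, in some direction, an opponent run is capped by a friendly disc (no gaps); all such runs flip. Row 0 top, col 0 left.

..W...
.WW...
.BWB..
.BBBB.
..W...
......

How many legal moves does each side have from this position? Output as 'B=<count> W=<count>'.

Answer: B=7 W=7

Derivation:
-- B to move --
(0,0): flips 2 -> legal
(0,1): flips 2 -> legal
(0,3): flips 1 -> legal
(1,0): no bracket -> illegal
(1,3): flips 1 -> legal
(2,0): no bracket -> illegal
(4,1): no bracket -> illegal
(4,3): no bracket -> illegal
(5,1): flips 1 -> legal
(5,2): flips 1 -> legal
(5,3): flips 1 -> legal
B mobility = 7
-- W to move --
(1,0): no bracket -> illegal
(1,3): no bracket -> illegal
(1,4): no bracket -> illegal
(2,0): flips 2 -> legal
(2,4): flips 2 -> legal
(2,5): no bracket -> illegal
(3,0): flips 1 -> legal
(3,5): no bracket -> illegal
(4,0): flips 1 -> legal
(4,1): flips 2 -> legal
(4,3): no bracket -> illegal
(4,4): flips 1 -> legal
(4,5): flips 2 -> legal
W mobility = 7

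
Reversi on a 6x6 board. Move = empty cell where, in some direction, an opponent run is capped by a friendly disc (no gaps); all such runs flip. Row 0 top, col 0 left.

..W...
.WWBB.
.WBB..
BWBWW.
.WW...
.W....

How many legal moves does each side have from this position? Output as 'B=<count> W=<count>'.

-- B to move --
(0,0): flips 1 -> legal
(0,1): flips 1 -> legal
(0,3): flips 2 -> legal
(1,0): flips 3 -> legal
(2,0): flips 1 -> legal
(2,4): no bracket -> illegal
(2,5): no bracket -> illegal
(3,5): flips 2 -> legal
(4,0): flips 1 -> legal
(4,3): flips 1 -> legal
(4,4): flips 1 -> legal
(4,5): flips 1 -> legal
(5,0): flips 1 -> legal
(5,2): flips 2 -> legal
(5,3): no bracket -> illegal
B mobility = 12
-- W to move --
(0,3): flips 2 -> legal
(0,4): flips 2 -> legal
(0,5): flips 3 -> legal
(1,5): flips 2 -> legal
(2,0): no bracket -> illegal
(2,4): flips 3 -> legal
(2,5): no bracket -> illegal
(4,0): no bracket -> illegal
(4,3): flips 1 -> legal
W mobility = 6

Answer: B=12 W=6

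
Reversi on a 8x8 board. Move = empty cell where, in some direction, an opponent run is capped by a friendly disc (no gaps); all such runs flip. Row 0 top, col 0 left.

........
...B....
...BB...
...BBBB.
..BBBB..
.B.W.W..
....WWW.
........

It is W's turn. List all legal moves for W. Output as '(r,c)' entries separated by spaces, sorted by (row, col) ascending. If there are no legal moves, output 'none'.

Answer: (0,3) (2,2) (2,5) (2,6) (3,1)

Derivation:
(0,2): no bracket -> illegal
(0,3): flips 4 -> legal
(0,4): no bracket -> illegal
(1,2): no bracket -> illegal
(1,4): no bracket -> illegal
(1,5): no bracket -> illegal
(2,2): flips 2 -> legal
(2,5): flips 2 -> legal
(2,6): flips 2 -> legal
(2,7): no bracket -> illegal
(3,1): flips 1 -> legal
(3,2): no bracket -> illegal
(3,7): no bracket -> illegal
(4,0): no bracket -> illegal
(4,1): no bracket -> illegal
(4,6): no bracket -> illegal
(4,7): no bracket -> illegal
(5,0): no bracket -> illegal
(5,2): no bracket -> illegal
(5,4): no bracket -> illegal
(5,6): no bracket -> illegal
(6,0): no bracket -> illegal
(6,1): no bracket -> illegal
(6,2): no bracket -> illegal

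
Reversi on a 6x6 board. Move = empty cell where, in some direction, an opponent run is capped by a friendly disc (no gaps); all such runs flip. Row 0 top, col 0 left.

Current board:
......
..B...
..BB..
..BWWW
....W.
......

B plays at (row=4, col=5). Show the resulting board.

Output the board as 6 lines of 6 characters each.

Place B at (4,5); scan 8 dirs for brackets.
Dir NW: opp run (3,4) capped by B -> flip
Dir N: opp run (3,5), next='.' -> no flip
Dir NE: edge -> no flip
Dir W: opp run (4,4), next='.' -> no flip
Dir E: edge -> no flip
Dir SW: first cell '.' (not opp) -> no flip
Dir S: first cell '.' (not opp) -> no flip
Dir SE: edge -> no flip
All flips: (3,4)

Answer: ......
..B...
..BB..
..BWBW
....WB
......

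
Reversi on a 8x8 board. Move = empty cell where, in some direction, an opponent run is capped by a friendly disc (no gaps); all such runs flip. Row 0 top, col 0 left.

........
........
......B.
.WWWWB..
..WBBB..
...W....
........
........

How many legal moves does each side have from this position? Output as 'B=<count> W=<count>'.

-- B to move --
(2,0): no bracket -> illegal
(2,1): flips 1 -> legal
(2,2): flips 1 -> legal
(2,3): flips 2 -> legal
(2,4): flips 1 -> legal
(2,5): flips 1 -> legal
(3,0): flips 4 -> legal
(4,0): no bracket -> illegal
(4,1): flips 1 -> legal
(5,1): no bracket -> illegal
(5,2): no bracket -> illegal
(5,4): no bracket -> illegal
(6,2): flips 1 -> legal
(6,3): flips 1 -> legal
(6,4): no bracket -> illegal
B mobility = 9
-- W to move --
(1,5): no bracket -> illegal
(1,6): no bracket -> illegal
(1,7): flips 3 -> legal
(2,4): no bracket -> illegal
(2,5): no bracket -> illegal
(2,7): no bracket -> illegal
(3,6): flips 1 -> legal
(3,7): no bracket -> illegal
(4,6): flips 3 -> legal
(5,2): flips 1 -> legal
(5,4): flips 2 -> legal
(5,5): flips 1 -> legal
(5,6): flips 1 -> legal
W mobility = 7

Answer: B=9 W=7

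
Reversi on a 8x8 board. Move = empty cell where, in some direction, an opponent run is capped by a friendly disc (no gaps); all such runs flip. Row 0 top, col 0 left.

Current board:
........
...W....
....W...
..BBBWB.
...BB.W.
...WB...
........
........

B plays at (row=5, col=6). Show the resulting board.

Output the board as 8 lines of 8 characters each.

Answer: ........
...W....
....W...
..BBBWB.
...BB.B.
...WB.B.
........
........

Derivation:
Place B at (5,6); scan 8 dirs for brackets.
Dir NW: first cell '.' (not opp) -> no flip
Dir N: opp run (4,6) capped by B -> flip
Dir NE: first cell '.' (not opp) -> no flip
Dir W: first cell '.' (not opp) -> no flip
Dir E: first cell '.' (not opp) -> no flip
Dir SW: first cell '.' (not opp) -> no flip
Dir S: first cell '.' (not opp) -> no flip
Dir SE: first cell '.' (not opp) -> no flip
All flips: (4,6)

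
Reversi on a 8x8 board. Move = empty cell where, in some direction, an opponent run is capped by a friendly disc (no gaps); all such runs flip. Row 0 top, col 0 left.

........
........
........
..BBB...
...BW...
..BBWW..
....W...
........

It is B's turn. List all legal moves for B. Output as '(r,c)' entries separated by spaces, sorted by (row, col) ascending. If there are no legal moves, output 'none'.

(3,5): flips 1 -> legal
(4,5): flips 1 -> legal
(4,6): no bracket -> illegal
(5,6): flips 2 -> legal
(6,3): no bracket -> illegal
(6,5): flips 1 -> legal
(6,6): flips 2 -> legal
(7,3): no bracket -> illegal
(7,4): flips 3 -> legal
(7,5): flips 1 -> legal

Answer: (3,5) (4,5) (5,6) (6,5) (6,6) (7,4) (7,5)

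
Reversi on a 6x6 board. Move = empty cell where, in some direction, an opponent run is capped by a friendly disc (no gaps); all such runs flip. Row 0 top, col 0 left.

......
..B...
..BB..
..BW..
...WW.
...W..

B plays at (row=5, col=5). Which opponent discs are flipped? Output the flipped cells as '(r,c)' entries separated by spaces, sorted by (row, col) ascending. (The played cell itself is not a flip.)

Dir NW: opp run (4,4) (3,3) capped by B -> flip
Dir N: first cell '.' (not opp) -> no flip
Dir NE: edge -> no flip
Dir W: first cell '.' (not opp) -> no flip
Dir E: edge -> no flip
Dir SW: edge -> no flip
Dir S: edge -> no flip
Dir SE: edge -> no flip

Answer: (3,3) (4,4)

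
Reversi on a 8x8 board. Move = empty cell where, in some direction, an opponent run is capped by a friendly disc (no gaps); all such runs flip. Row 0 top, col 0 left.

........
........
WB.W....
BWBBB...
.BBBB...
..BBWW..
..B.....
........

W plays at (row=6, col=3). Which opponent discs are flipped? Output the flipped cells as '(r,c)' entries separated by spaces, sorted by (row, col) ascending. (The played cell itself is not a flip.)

Dir NW: opp run (5,2) (4,1) (3,0), next=edge -> no flip
Dir N: opp run (5,3) (4,3) (3,3) capped by W -> flip
Dir NE: first cell 'W' (not opp) -> no flip
Dir W: opp run (6,2), next='.' -> no flip
Dir E: first cell '.' (not opp) -> no flip
Dir SW: first cell '.' (not opp) -> no flip
Dir S: first cell '.' (not opp) -> no flip
Dir SE: first cell '.' (not opp) -> no flip

Answer: (3,3) (4,3) (5,3)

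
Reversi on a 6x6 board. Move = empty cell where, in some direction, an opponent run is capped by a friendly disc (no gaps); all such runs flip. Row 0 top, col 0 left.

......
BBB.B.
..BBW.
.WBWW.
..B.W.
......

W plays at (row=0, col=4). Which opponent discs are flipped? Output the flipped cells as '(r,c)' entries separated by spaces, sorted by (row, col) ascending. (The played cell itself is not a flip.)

Answer: (1,4)

Derivation:
Dir NW: edge -> no flip
Dir N: edge -> no flip
Dir NE: edge -> no flip
Dir W: first cell '.' (not opp) -> no flip
Dir E: first cell '.' (not opp) -> no flip
Dir SW: first cell '.' (not opp) -> no flip
Dir S: opp run (1,4) capped by W -> flip
Dir SE: first cell '.' (not opp) -> no flip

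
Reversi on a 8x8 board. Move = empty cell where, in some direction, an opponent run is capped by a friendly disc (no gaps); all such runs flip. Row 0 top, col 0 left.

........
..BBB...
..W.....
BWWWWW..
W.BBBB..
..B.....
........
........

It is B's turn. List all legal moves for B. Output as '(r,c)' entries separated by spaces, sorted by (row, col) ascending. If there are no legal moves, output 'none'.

(1,1): flips 2 -> legal
(2,0): flips 1 -> legal
(2,1): flips 1 -> legal
(2,3): flips 2 -> legal
(2,4): flips 2 -> legal
(2,5): flips 2 -> legal
(2,6): flips 1 -> legal
(3,6): flips 5 -> legal
(4,1): no bracket -> illegal
(4,6): no bracket -> illegal
(5,0): flips 1 -> legal
(5,1): no bracket -> illegal

Answer: (1,1) (2,0) (2,1) (2,3) (2,4) (2,5) (2,6) (3,6) (5,0)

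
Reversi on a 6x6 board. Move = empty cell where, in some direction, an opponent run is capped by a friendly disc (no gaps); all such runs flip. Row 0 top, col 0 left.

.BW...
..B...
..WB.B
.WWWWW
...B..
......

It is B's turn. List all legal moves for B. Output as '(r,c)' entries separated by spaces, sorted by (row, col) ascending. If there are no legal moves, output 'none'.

(0,3): flips 1 -> legal
(1,1): no bracket -> illegal
(1,3): no bracket -> illegal
(2,0): no bracket -> illegal
(2,1): flips 2 -> legal
(2,4): no bracket -> illegal
(3,0): no bracket -> illegal
(4,0): no bracket -> illegal
(4,1): flips 1 -> legal
(4,2): flips 2 -> legal
(4,4): no bracket -> illegal
(4,5): flips 2 -> legal

Answer: (0,3) (2,1) (4,1) (4,2) (4,5)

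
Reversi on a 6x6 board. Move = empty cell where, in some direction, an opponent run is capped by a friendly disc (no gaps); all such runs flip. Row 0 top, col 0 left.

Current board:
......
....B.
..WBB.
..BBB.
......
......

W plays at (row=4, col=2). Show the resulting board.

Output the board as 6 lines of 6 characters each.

Answer: ......
....B.
..WBB.
..WBB.
..W...
......

Derivation:
Place W at (4,2); scan 8 dirs for brackets.
Dir NW: first cell '.' (not opp) -> no flip
Dir N: opp run (3,2) capped by W -> flip
Dir NE: opp run (3,3) (2,4), next='.' -> no flip
Dir W: first cell '.' (not opp) -> no flip
Dir E: first cell '.' (not opp) -> no flip
Dir SW: first cell '.' (not opp) -> no flip
Dir S: first cell '.' (not opp) -> no flip
Dir SE: first cell '.' (not opp) -> no flip
All flips: (3,2)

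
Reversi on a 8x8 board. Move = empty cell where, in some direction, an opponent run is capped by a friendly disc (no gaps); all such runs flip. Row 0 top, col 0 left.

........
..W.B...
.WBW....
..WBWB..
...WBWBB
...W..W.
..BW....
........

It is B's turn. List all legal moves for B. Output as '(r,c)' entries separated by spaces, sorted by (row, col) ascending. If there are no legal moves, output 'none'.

Answer: (0,2) (1,3) (2,0) (2,4) (3,1) (4,1) (4,2) (5,5) (6,4) (6,5) (6,6) (7,3)

Derivation:
(0,1): no bracket -> illegal
(0,2): flips 1 -> legal
(0,3): no bracket -> illegal
(1,0): no bracket -> illegal
(1,1): no bracket -> illegal
(1,3): flips 1 -> legal
(2,0): flips 1 -> legal
(2,4): flips 2 -> legal
(2,5): no bracket -> illegal
(3,0): no bracket -> illegal
(3,1): flips 1 -> legal
(3,6): no bracket -> illegal
(4,1): flips 2 -> legal
(4,2): flips 2 -> legal
(5,2): no bracket -> illegal
(5,4): no bracket -> illegal
(5,5): flips 1 -> legal
(5,7): no bracket -> illegal
(6,4): flips 1 -> legal
(6,5): flips 1 -> legal
(6,6): flips 1 -> legal
(6,7): no bracket -> illegal
(7,2): no bracket -> illegal
(7,3): flips 3 -> legal
(7,4): no bracket -> illegal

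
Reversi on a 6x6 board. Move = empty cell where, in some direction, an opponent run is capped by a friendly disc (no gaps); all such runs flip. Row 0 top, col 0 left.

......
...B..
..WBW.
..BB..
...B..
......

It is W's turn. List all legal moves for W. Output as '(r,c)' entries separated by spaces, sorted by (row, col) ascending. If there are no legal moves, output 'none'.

Answer: (0,2) (0,4) (4,2) (4,4)

Derivation:
(0,2): flips 1 -> legal
(0,3): no bracket -> illegal
(0,4): flips 1 -> legal
(1,2): no bracket -> illegal
(1,4): no bracket -> illegal
(2,1): no bracket -> illegal
(3,1): no bracket -> illegal
(3,4): no bracket -> illegal
(4,1): no bracket -> illegal
(4,2): flips 2 -> legal
(4,4): flips 1 -> legal
(5,2): no bracket -> illegal
(5,3): no bracket -> illegal
(5,4): no bracket -> illegal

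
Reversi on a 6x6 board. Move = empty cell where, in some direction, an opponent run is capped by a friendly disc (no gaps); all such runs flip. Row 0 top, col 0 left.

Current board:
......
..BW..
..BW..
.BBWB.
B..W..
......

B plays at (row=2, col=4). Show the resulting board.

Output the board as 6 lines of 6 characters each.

Answer: ......
..BW..
..BBB.
.BBWB.
B..W..
......

Derivation:
Place B at (2,4); scan 8 dirs for brackets.
Dir NW: opp run (1,3), next='.' -> no flip
Dir N: first cell '.' (not opp) -> no flip
Dir NE: first cell '.' (not opp) -> no flip
Dir W: opp run (2,3) capped by B -> flip
Dir E: first cell '.' (not opp) -> no flip
Dir SW: opp run (3,3), next='.' -> no flip
Dir S: first cell 'B' (not opp) -> no flip
Dir SE: first cell '.' (not opp) -> no flip
All flips: (2,3)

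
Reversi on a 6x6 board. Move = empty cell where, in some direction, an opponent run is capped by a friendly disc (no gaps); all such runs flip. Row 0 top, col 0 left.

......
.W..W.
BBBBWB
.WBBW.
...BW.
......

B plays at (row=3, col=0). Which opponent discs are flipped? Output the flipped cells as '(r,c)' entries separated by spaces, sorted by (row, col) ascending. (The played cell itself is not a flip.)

Dir NW: edge -> no flip
Dir N: first cell 'B' (not opp) -> no flip
Dir NE: first cell 'B' (not opp) -> no flip
Dir W: edge -> no flip
Dir E: opp run (3,1) capped by B -> flip
Dir SW: edge -> no flip
Dir S: first cell '.' (not opp) -> no flip
Dir SE: first cell '.' (not opp) -> no flip

Answer: (3,1)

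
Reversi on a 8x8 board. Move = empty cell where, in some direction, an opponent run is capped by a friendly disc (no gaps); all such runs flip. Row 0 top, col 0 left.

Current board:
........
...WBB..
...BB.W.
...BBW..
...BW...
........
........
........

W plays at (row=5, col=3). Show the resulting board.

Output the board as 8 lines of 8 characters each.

Answer: ........
...WBB..
...WB.W.
...WBW..
...WW...
...W....
........
........

Derivation:
Place W at (5,3); scan 8 dirs for brackets.
Dir NW: first cell '.' (not opp) -> no flip
Dir N: opp run (4,3) (3,3) (2,3) capped by W -> flip
Dir NE: first cell 'W' (not opp) -> no flip
Dir W: first cell '.' (not opp) -> no flip
Dir E: first cell '.' (not opp) -> no flip
Dir SW: first cell '.' (not opp) -> no flip
Dir S: first cell '.' (not opp) -> no flip
Dir SE: first cell '.' (not opp) -> no flip
All flips: (2,3) (3,3) (4,3)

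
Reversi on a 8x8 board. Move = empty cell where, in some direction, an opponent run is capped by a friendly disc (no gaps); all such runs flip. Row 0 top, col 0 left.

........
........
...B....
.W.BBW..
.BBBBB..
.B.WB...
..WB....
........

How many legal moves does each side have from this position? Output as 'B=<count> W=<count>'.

-- B to move --
(2,0): flips 1 -> legal
(2,1): flips 1 -> legal
(2,2): no bracket -> illegal
(2,4): no bracket -> illegal
(2,5): flips 1 -> legal
(2,6): flips 1 -> legal
(3,0): no bracket -> illegal
(3,2): no bracket -> illegal
(3,6): flips 1 -> legal
(4,0): no bracket -> illegal
(4,6): no bracket -> illegal
(5,2): flips 1 -> legal
(6,1): flips 1 -> legal
(6,4): flips 1 -> legal
(7,1): flips 2 -> legal
(7,2): no bracket -> illegal
(7,3): flips 1 -> legal
B mobility = 10
-- W to move --
(1,2): no bracket -> illegal
(1,3): flips 3 -> legal
(1,4): no bracket -> illegal
(2,2): no bracket -> illegal
(2,4): no bracket -> illegal
(2,5): no bracket -> illegal
(3,0): no bracket -> illegal
(3,2): flips 2 -> legal
(3,6): no bracket -> illegal
(4,0): flips 1 -> legal
(4,6): no bracket -> illegal
(5,0): no bracket -> illegal
(5,2): no bracket -> illegal
(5,5): flips 2 -> legal
(5,6): no bracket -> illegal
(6,0): no bracket -> illegal
(6,1): flips 2 -> legal
(6,4): flips 1 -> legal
(6,5): no bracket -> illegal
(7,2): no bracket -> illegal
(7,3): flips 1 -> legal
(7,4): no bracket -> illegal
W mobility = 7

Answer: B=10 W=7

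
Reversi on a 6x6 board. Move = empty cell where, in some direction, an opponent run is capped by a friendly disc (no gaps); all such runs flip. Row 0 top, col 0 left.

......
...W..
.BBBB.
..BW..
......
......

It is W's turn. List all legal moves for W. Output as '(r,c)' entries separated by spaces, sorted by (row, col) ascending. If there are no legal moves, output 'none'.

Answer: (1,1) (1,5) (3,1) (3,5)

Derivation:
(1,0): no bracket -> illegal
(1,1): flips 1 -> legal
(1,2): no bracket -> illegal
(1,4): no bracket -> illegal
(1,5): flips 1 -> legal
(2,0): no bracket -> illegal
(2,5): no bracket -> illegal
(3,0): no bracket -> illegal
(3,1): flips 2 -> legal
(3,4): no bracket -> illegal
(3,5): flips 1 -> legal
(4,1): no bracket -> illegal
(4,2): no bracket -> illegal
(4,3): no bracket -> illegal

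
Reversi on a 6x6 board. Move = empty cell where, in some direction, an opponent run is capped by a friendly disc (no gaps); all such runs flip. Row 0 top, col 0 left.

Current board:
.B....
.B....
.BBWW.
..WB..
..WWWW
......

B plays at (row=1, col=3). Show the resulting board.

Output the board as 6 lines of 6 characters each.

Place B at (1,3); scan 8 dirs for brackets.
Dir NW: first cell '.' (not opp) -> no flip
Dir N: first cell '.' (not opp) -> no flip
Dir NE: first cell '.' (not opp) -> no flip
Dir W: first cell '.' (not opp) -> no flip
Dir E: first cell '.' (not opp) -> no flip
Dir SW: first cell 'B' (not opp) -> no flip
Dir S: opp run (2,3) capped by B -> flip
Dir SE: opp run (2,4), next='.' -> no flip
All flips: (2,3)

Answer: .B....
.B.B..
.BBBW.
..WB..
..WWWW
......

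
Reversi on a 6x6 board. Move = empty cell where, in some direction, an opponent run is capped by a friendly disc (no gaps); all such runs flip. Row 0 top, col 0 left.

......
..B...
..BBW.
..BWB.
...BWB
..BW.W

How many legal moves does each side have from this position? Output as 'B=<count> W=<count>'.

Answer: B=3 W=7

Derivation:
-- B to move --
(1,3): no bracket -> illegal
(1,4): flips 1 -> legal
(1,5): no bracket -> illegal
(2,5): flips 1 -> legal
(3,5): no bracket -> illegal
(4,2): no bracket -> illegal
(5,4): flips 2 -> legal
B mobility = 3
-- W to move --
(0,1): no bracket -> illegal
(0,2): no bracket -> illegal
(0,3): no bracket -> illegal
(1,1): flips 1 -> legal
(1,3): flips 1 -> legal
(1,4): no bracket -> illegal
(2,1): flips 2 -> legal
(2,5): no bracket -> illegal
(3,1): flips 1 -> legal
(3,5): flips 2 -> legal
(4,1): no bracket -> illegal
(4,2): flips 1 -> legal
(5,1): flips 1 -> legal
(5,4): no bracket -> illegal
W mobility = 7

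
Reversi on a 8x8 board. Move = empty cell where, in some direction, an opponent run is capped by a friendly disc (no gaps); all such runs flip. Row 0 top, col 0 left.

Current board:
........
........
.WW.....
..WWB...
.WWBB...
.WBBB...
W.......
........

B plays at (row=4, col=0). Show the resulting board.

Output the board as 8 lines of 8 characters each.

Place B at (4,0); scan 8 dirs for brackets.
Dir NW: edge -> no flip
Dir N: first cell '.' (not opp) -> no flip
Dir NE: first cell '.' (not opp) -> no flip
Dir W: edge -> no flip
Dir E: opp run (4,1) (4,2) capped by B -> flip
Dir SW: edge -> no flip
Dir S: first cell '.' (not opp) -> no flip
Dir SE: opp run (5,1), next='.' -> no flip
All flips: (4,1) (4,2)

Answer: ........
........
.WW.....
..WWB...
BBBBB...
.WBBB...
W.......
........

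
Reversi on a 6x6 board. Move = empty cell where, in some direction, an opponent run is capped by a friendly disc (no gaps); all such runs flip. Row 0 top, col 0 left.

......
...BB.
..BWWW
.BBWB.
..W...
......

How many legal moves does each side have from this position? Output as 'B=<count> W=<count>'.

Answer: B=6 W=14

Derivation:
-- B to move --
(1,2): flips 1 -> legal
(1,5): no bracket -> illegal
(3,5): flips 1 -> legal
(4,1): no bracket -> illegal
(4,3): flips 2 -> legal
(4,4): flips 1 -> legal
(5,1): no bracket -> illegal
(5,2): flips 1 -> legal
(5,3): flips 1 -> legal
B mobility = 6
-- W to move --
(0,2): flips 1 -> legal
(0,3): flips 2 -> legal
(0,4): flips 1 -> legal
(0,5): flips 1 -> legal
(1,1): flips 1 -> legal
(1,2): flips 2 -> legal
(1,5): no bracket -> illegal
(2,0): flips 1 -> legal
(2,1): flips 1 -> legal
(3,0): flips 2 -> legal
(3,5): flips 1 -> legal
(4,0): no bracket -> illegal
(4,1): flips 1 -> legal
(4,3): flips 1 -> legal
(4,4): flips 1 -> legal
(4,5): flips 1 -> legal
W mobility = 14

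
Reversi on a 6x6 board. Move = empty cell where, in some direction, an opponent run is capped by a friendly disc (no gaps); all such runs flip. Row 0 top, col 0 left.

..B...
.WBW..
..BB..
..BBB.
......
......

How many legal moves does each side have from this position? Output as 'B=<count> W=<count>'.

-- B to move --
(0,0): flips 1 -> legal
(0,1): no bracket -> illegal
(0,3): flips 1 -> legal
(0,4): flips 1 -> legal
(1,0): flips 1 -> legal
(1,4): flips 1 -> legal
(2,0): flips 1 -> legal
(2,1): no bracket -> illegal
(2,4): flips 1 -> legal
B mobility = 7
-- W to move --
(0,1): no bracket -> illegal
(0,3): no bracket -> illegal
(1,4): no bracket -> illegal
(2,1): no bracket -> illegal
(2,4): no bracket -> illegal
(2,5): no bracket -> illegal
(3,1): flips 1 -> legal
(3,5): no bracket -> illegal
(4,1): no bracket -> illegal
(4,2): no bracket -> illegal
(4,3): flips 2 -> legal
(4,4): flips 2 -> legal
(4,5): no bracket -> illegal
W mobility = 3

Answer: B=7 W=3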